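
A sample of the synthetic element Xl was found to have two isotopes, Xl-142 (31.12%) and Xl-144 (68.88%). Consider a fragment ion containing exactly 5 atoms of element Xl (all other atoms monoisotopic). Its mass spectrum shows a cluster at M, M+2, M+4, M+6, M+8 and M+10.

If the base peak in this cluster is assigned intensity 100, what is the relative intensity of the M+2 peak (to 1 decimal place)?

Binomial terms of (0.3112 + 0.6888)^5: M 0.0029, M+2 0.0323, M+4 0.1430, M+6 0.3165, M+8 0.3503, M+10 0.1550 → M+8 is the base peak.
P(M+8) = C(5,4) × 0.3112^1 × 0.6888^4 = 5 × 0.3112 × 0.22509848 = 0.350253 (base)
P(M+2) = C(5,1) × 0.3112^4 × 0.6888^1 = 5 × 0.00937904 × 0.6888 = 0.032301
Relative intensity = 0.032301 / 0.350253 × 100 = 9.2

9.2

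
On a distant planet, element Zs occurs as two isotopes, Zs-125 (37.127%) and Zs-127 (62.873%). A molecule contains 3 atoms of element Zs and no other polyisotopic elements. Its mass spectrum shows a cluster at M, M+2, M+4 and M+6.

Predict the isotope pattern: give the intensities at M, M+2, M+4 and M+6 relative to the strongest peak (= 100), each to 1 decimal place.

11.6 : 59.1 : 100.0 : 56.4

Each Zs atom is independently Zs-125 (p = 0.37127) or Zs-127 (q = 0.62873); the cluster is the binomial expansion (p + q)^3.
P(M) = 0.37127^3 = 0.051176
P(M+2) = 3 × 0.37127^2 × 0.62873^1 = 0.259995
P(M+4) = 3 × 0.37127^1 × 0.62873^2 = 0.440291
P(M+6) = 0.62873^3 = 0.248538
The M+4 peak is largest (0.440291); scaling to 100 gives 11.6 : 59.1 : 100.0 : 56.4.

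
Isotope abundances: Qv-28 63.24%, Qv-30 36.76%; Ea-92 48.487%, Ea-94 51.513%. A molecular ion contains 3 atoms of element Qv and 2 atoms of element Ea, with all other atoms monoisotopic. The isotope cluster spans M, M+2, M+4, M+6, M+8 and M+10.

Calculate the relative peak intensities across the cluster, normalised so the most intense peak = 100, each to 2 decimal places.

17.10 : 66.16 : 100.00 : 73.85 : 26.70 : 3.79

Element Qv pattern (n=3): 0.25291558 : 0.44104254 : 0.25636818 : 0.0496737
Element Ea pattern (n=2): 0.23509892 : 0.49954217 : 0.26535892
Convolve the two distributions (both contribute in 2-u steps):
  M: 0.25291558×0.23509892 = 0.059460
  M+2: 0.25291558×0.49954217 + 0.44104254×0.23509892 = 0.230031
  M+4: 0.25291558×0.26535892 + 0.44104254×0.49954217 + 0.25636818×0.23509892 = 0.347705
  M+6: 0.44104254×0.26535892 + 0.25636818×0.49954217 + 0.0496737×0.23509892 = 0.256780
  M+8: 0.25636818×0.26535892 + 0.0496737×0.49954217 = 0.092844
  M+10: 0.0496737×0.26535892 = 0.013181
Scale to base peak (0.347705) = 100: 17.10 : 66.16 : 100.00 : 73.85 : 26.70 : 3.79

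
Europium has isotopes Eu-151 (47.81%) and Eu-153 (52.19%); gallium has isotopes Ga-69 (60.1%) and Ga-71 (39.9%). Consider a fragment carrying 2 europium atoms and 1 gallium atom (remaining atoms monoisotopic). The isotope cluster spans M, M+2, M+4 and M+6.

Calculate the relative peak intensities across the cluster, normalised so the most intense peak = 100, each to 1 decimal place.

Europium pattern (n=2): 0.22857961 : 0.49904078 : 0.27237961
Gallium pattern (n=1): 0.6010 : 0.3990
Convolve the two distributions (both contribute in 2-u steps):
  M: 0.22857961×0.6010 = 0.137376
  M+2: 0.22857961×0.3990 + 0.49904078×0.6010 = 0.391127
  M+4: 0.49904078×0.3990 + 0.27237961×0.6010 = 0.362817
  M+6: 0.27237961×0.3990 = 0.108679
Scale to base peak (0.391127) = 100: 35.1 : 100.0 : 92.8 : 27.8

35.1 : 100.0 : 92.8 : 27.8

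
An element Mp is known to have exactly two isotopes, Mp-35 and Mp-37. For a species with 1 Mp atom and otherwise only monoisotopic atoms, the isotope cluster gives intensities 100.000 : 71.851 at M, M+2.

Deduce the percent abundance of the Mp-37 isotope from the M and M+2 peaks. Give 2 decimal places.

Write p for the Mp-35 fraction. I(M+2)/I(M) = [C(1,1)·p^0·(1−p)] / p^1 = 1·(1−p)/p = 71.851/100.000 = 0.7185
(1−p)/p = 0.7185/1 = 0.7185  ⇒  p = 1/(1 + 0.7185) = 0.5819
Mp-35: 58.19%, Mp-37: 41.81%.

41.81%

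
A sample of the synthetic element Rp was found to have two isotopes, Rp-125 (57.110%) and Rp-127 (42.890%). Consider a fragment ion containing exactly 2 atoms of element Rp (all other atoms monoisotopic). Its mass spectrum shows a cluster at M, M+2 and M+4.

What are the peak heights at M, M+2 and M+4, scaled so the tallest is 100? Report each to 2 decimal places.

Each Rp atom is independently Rp-125 (p = 0.57110) or Rp-127 (q = 0.42890); the cluster is the binomial expansion (p + q)^2.
P(M) = 0.57110^2 = 0.326155
P(M+2) = 2 × 0.57110^1 × 0.42890^1 = 0.489890
P(M+4) = 0.42890^2 = 0.183955
The M+2 peak is largest (0.489890); scaling to 100 gives 66.58 : 100.00 : 37.55.

66.58 : 100.00 : 37.55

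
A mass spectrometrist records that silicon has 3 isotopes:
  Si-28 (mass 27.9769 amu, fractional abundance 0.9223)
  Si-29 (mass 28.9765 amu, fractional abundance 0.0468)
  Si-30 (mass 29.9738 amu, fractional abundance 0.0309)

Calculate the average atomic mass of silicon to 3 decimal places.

Average mass = Σ (abundance × isotope mass) = 0.9223 × 27.9769 + 0.0468 × 28.9765 + 0.0309 × 29.9738
= 25.80309 + 1.35610 + 0.92619 = 28.08538 amu

28.085 amu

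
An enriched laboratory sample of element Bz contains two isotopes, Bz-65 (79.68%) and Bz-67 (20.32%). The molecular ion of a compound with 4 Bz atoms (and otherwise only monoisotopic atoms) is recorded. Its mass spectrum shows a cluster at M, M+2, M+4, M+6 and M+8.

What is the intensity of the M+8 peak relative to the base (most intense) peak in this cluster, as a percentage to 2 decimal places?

(0.7968 + 0.2032)^4 gives M 0.4031, M+2 0.4112, M+4 0.1573, M+6 0.0267, M+8 0.0017; the largest is M+2.
P(M+2) = C(4,1) × 0.7968^3 × 0.2032^1 = 4 × 0.50588054 × 0.2032 = 0.411180 (base)
P(M+8) = C(4,4) × 0.7968^0 × 0.2032^4 = 1 × 1.0000 × 0.00170488 = 0.001705
Relative intensity = 0.001705 / 0.411180 × 100 = 0.41

0.41%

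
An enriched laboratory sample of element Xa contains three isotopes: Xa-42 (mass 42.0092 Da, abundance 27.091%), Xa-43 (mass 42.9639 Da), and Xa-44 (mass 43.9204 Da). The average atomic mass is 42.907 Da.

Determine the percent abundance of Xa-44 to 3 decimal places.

21.091%

The remaining 72.909% is split between Xa-43 (fraction x) and Xa-44 (fraction 0.72909 − x).
Substituting: 42.9639x + 43.9204(0.72909 − x) = 31.526287628
(42.9639 − 43.9204)x = -0.495636808  ⇒  x = 0.51818, y = 0.21091
Xa-43: 51.818%, Xa-44: 21.091%.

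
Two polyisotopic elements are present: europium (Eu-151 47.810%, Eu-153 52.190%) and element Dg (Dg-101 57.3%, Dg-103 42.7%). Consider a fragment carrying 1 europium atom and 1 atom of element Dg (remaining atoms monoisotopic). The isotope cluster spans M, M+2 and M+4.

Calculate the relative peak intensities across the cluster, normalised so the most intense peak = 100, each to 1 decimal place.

Europium pattern (n=1): 0.4781 : 0.5219
Element Dg pattern (n=1): 0.5730 : 0.4270
Convolve the two distributions (both contribute in 2-u steps):
  M: 0.4781×0.5730 = 0.273951
  M+2: 0.4781×0.4270 + 0.5219×0.5730 = 0.503197
  M+4: 0.5219×0.4270 = 0.222851
Scale to base peak (0.503197) = 100: 54.4 : 100.0 : 44.3

54.4 : 100.0 : 44.3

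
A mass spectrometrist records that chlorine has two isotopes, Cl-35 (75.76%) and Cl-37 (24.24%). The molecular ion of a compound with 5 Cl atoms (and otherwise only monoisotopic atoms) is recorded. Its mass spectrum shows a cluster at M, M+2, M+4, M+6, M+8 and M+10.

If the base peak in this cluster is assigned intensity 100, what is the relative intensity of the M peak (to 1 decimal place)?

62.5

(0.7576 + 0.2424)^5 gives M 0.2496, M+2 0.3993, M+4 0.2555, M+6 0.0817, M+8 0.0131, M+10 0.0008; the largest is M+2.
P(M+2) = C(5,1) × 0.7576^4 × 0.2424^1 = 5 × 0.32942751 × 0.2424 = 0.399266 (base)
P(M) = C(5,0) × 0.7576^5 × 0.2424^0 = 1 × 0.24957428 × 1.0000 = 0.249574
Relative intensity = 0.249574 / 0.399266 × 100 = 62.5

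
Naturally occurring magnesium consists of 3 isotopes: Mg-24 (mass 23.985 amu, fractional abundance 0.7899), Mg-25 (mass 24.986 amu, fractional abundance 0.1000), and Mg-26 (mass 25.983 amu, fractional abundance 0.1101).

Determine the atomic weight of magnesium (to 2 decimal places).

Weight each isotope mass by its fractional abundance: 0.7899 × 23.985 + 0.1000 × 24.986 + 0.1101 × 25.983
= 18.9458 + 2.4986 + 2.8607 = 24.3051 amu

24.31 amu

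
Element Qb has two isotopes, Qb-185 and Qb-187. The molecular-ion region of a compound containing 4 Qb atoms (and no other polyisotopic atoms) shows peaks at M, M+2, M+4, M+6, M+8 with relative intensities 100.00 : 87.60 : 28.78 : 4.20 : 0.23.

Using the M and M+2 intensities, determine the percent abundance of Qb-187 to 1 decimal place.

Write p for the Qb-185 fraction. I(M+2)/I(M) = [C(4,1)·p^3·(1−p)] / p^4 = 4·(1−p)/p = 87.60/100.00 = 0.8760
(1−p)/p = 0.8760/4 = 0.2190  ⇒  p = 1/(1 + 0.2190) = 0.8203
Qb-185: 82.0%, Qb-187: 18.0%.

18.0%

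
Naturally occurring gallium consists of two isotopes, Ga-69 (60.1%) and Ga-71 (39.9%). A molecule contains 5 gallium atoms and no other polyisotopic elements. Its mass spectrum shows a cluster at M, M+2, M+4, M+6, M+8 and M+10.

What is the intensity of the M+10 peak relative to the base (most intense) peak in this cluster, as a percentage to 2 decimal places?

Term probabilities: M 0.0784, M+2 0.2603, M+4 0.3456, M+6 0.2294, M+8 0.0762, M+10 0.0101. Base peak = M+4.
P(M+4) = C(5,2) × 0.601^3 × 0.399^2 = 10 × 0.2170818 × 0.159201 = 0.345596 (base)
P(M+10) = C(5,5) × 0.601^0 × 0.399^5 = 1 × 1.0000 × 0.01011264 = 0.010113
Relative intensity = 0.010113 / 0.345596 × 100 = 2.93

2.93%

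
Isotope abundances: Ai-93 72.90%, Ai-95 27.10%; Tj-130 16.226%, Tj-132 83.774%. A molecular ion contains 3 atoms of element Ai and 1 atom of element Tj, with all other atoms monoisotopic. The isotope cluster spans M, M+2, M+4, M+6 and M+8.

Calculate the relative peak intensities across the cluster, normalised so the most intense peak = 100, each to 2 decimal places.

15.93 : 100.00 : 98.32 : 34.91 : 4.22

Element Ai pattern (n=3): 0.38742049 : 0.43206153 : 0.16061547 : 0.01990251
Element Tj pattern (n=1): 0.16226 : 0.83774
Convolve the two distributions (both contribute in 2-u steps):
  M: 0.38742049×0.16226 = 0.062863
  M+2: 0.38742049×0.83774 + 0.43206153×0.16226 = 0.394664
  M+4: 0.43206153×0.83774 + 0.16061547×0.16226 = 0.388017
  M+6: 0.16061547×0.83774 + 0.01990251×0.16226 = 0.137783
  M+8: 0.01990251×0.83774 = 0.016673
Scale to base peak (0.394664) = 100: 15.93 : 100.00 : 98.32 : 34.91 : 4.22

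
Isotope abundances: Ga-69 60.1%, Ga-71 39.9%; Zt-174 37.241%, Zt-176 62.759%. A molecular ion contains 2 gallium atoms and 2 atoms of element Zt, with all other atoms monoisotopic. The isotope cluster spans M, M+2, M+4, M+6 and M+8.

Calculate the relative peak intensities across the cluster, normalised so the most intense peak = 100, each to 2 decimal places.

Gallium pattern (n=2): 0.361201 : 0.479598 : 0.159201
Element Zt pattern (n=2): 0.13868921 : 0.46744158 : 0.39386921
Convolve the two distributions (both contribute in 2-u steps):
  M: 0.361201×0.13868921 = 0.050095
  M+2: 0.361201×0.46744158 + 0.479598×0.13868921 = 0.235355
  M+4: 0.361201×0.39386921 + 0.479598×0.46744158 + 0.159201×0.13868921 = 0.388529
  M+6: 0.479598×0.39386921 + 0.159201×0.46744158 = 0.263316
  M+8: 0.159201×0.39386921 = 0.062704
Scale to base peak (0.388529) = 100: 12.89 : 60.58 : 100.00 : 67.77 : 16.14

12.89 : 60.58 : 100.00 : 67.77 : 16.14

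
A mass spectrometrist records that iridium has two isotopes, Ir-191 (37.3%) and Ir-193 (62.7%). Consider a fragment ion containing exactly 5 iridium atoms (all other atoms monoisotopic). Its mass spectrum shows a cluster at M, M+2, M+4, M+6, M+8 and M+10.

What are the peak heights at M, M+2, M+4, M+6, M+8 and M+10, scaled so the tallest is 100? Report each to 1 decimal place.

Expanding (0.373 + 0.627)^5:
P(M) = 0.373^5 = 0.007220
P(M+2) = 5 × 0.373^4 × 0.627^1 = 0.060684
P(M+4) = 10 × 0.373^3 × 0.627^2 = 0.204015
P(M+6) = 10 × 0.373^2 × 0.627^3 = 0.342942
P(M+8) = 5 × 0.373^1 × 0.627^4 = 0.288237
P(M+10) = 0.627^5 = 0.096903
The M+6 peak is largest (0.342942); scaling to 100 gives 2.1 : 17.7 : 59.5 : 100.0 : 84.0 : 28.3.

2.1 : 17.7 : 59.5 : 100.0 : 84.0 : 28.3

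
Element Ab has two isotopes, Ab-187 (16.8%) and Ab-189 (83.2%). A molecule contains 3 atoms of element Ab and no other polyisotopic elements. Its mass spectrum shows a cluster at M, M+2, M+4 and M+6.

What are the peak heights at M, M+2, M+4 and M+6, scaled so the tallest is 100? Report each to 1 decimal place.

Expanding (0.168 + 0.832)^3:
P(M) = 0.168^3 = 0.004742
P(M+2) = 3 × 0.168^2 × 0.832^1 = 0.070447
P(M+4) = 3 × 0.168^1 × 0.832^2 = 0.348881
P(M+6) = 0.832^3 = 0.575930
The M+6 peak is largest (0.575930); scaling to 100 gives 0.8 : 12.2 : 60.6 : 100.0.

0.8 : 12.2 : 60.6 : 100.0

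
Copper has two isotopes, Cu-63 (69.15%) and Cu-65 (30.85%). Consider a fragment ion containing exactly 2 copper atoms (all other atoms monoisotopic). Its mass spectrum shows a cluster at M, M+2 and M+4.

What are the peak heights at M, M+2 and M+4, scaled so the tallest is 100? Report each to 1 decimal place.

100.0 : 89.2 : 19.9

Expanding (0.6915 + 0.3085)^2:
P(M) = 0.6915^2 = 0.478172
P(M+2) = 2 × 0.6915^1 × 0.3085^1 = 0.426656
P(M+4) = 0.3085^2 = 0.095172
The M peak is largest (0.478172); scaling to 100 gives 100.0 : 89.2 : 19.9.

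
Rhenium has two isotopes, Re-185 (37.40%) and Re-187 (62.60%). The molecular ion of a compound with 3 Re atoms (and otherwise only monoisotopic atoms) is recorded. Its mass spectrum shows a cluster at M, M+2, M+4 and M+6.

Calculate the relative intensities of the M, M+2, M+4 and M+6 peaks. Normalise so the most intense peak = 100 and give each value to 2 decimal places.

11.90 : 59.74 : 100.00 : 55.79

Expanding (0.3740 + 0.6260)^3:
P(M) = 0.3740^3 = 0.052314
P(M+2) = 3 × 0.3740^2 × 0.6260^1 = 0.262687
P(M+4) = 3 × 0.3740^1 × 0.6260^2 = 0.439685
P(M+6) = 0.6260^3 = 0.245314
The M+4 peak is largest (0.439685); scaling to 100 gives 11.90 : 59.74 : 100.00 : 55.79.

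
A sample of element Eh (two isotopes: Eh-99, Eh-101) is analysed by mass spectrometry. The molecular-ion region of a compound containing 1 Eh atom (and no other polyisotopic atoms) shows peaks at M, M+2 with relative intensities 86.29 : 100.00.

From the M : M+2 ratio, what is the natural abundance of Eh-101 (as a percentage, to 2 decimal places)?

53.68%

Let p = fractional abundance of Eh-99. I(M+2)/I(M) = [C(1,1)·p^0·(1−p)] / p^1 = 1·(1−p)/p = 100.00/86.29 = 1.1589
(1−p)/p = 1.1589/1 = 1.1589  ⇒  p = 1/(1 + 1.1589) = 0.4632
Eh-99: 46.32%, Eh-101: 53.68%.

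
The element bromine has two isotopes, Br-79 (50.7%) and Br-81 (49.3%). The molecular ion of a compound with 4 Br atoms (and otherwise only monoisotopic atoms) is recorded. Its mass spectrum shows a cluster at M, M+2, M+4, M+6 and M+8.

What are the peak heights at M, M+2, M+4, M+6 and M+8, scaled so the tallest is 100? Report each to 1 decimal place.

17.6 : 68.6 : 100.0 : 64.8 : 15.8

The 4 Br atoms are independent, so intensities follow the terms of (0.507 + 0.493)^4.
P(M) = 0.507^4 = 0.066074
P(M+2) = 4 × 0.507^3 × 0.493^1 = 0.256999
P(M+4) = 6 × 0.507^2 × 0.493^2 = 0.374853
P(M+6) = 4 × 0.507^1 × 0.493^3 = 0.243001
P(M+8) = 0.493^4 = 0.059073
The M+4 peak is largest (0.374853); scaling to 100 gives 17.6 : 68.6 : 100.0 : 64.8 : 15.8.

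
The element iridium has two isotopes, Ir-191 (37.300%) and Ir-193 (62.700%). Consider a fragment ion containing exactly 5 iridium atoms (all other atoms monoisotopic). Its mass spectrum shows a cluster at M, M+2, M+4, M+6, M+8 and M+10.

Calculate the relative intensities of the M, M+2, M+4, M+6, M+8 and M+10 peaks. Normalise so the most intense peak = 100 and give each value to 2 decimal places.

2.11 : 17.70 : 59.49 : 100.00 : 84.05 : 28.26

The 5 Ir atoms are independent, so intensities follow the terms of (0.37300 + 0.62700)^5.
P(M) = 0.37300^5 = 0.007220
P(M+2) = 5 × 0.37300^4 × 0.62700^1 = 0.060684
P(M+4) = 10 × 0.37300^3 × 0.62700^2 = 0.204015
P(M+6) = 10 × 0.37300^2 × 0.62700^3 = 0.342942
P(M+8) = 5 × 0.37300^1 × 0.62700^4 = 0.288237
P(M+10) = 0.62700^5 = 0.096903
The M+6 peak is largest (0.342942); scaling to 100 gives 2.11 : 17.70 : 59.49 : 100.00 : 84.05 : 28.26.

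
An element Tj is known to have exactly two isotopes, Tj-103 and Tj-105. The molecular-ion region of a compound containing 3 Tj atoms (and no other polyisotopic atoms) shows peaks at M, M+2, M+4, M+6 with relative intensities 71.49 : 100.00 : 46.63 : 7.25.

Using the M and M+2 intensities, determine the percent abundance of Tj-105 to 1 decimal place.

Let p = fractional abundance of Tj-103. I(M+2)/I(M) = [C(3,1)·p^2·(1−p)] / p^3 = 3·(1−p)/p = 100.00/71.49 = 1.3988
(1−p)/p = 1.3988/3 = 0.4663  ⇒  p = 1/(1 + 0.4663) = 0.6820
Tj-103: 68.2%, Tj-105: 31.8%.

31.8%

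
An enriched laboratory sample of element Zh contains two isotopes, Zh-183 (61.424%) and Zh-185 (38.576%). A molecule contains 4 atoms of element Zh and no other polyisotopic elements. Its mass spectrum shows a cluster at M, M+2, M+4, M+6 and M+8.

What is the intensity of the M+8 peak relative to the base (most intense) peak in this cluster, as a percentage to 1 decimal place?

6.2%

Term probabilities: M 0.1423, M+2 0.3576, M+4 0.3369, M+6 0.1410, M+8 0.0221. Base peak = M+2.
P(M+2) = C(4,1) × 0.61424^3 × 0.38576^1 = 4 × 0.23174709 × 0.38576 = 0.357595 (base)
P(M+8) = C(4,4) × 0.61424^0 × 0.38576^4 = 1 × 1.0000 × 0.02214465 = 0.022145
Relative intensity = 0.022145 / 0.357595 × 100 = 6.2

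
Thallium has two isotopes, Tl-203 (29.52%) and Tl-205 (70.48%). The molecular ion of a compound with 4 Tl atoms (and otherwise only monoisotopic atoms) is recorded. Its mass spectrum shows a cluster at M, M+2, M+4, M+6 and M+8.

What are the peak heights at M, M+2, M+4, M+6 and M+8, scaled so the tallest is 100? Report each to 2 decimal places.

Each Tl atom is independently Tl-203 (p = 0.2952) or Tl-205 (q = 0.7048); the cluster is the binomial expansion (p + q)^4.
P(M) = 0.2952^4 = 0.007594
P(M+2) = 4 × 0.2952^3 × 0.7048^1 = 0.072523
P(M+4) = 6 × 0.2952^2 × 0.7048^2 = 0.259726
P(M+6) = 4 × 0.2952^1 × 0.7048^3 = 0.413403
P(M+8) = 0.7048^4 = 0.246754
The M+6 peak is largest (0.413403); scaling to 100 gives 1.84 : 17.54 : 62.83 : 100.00 : 59.69.

1.84 : 17.54 : 62.83 : 100.00 : 59.69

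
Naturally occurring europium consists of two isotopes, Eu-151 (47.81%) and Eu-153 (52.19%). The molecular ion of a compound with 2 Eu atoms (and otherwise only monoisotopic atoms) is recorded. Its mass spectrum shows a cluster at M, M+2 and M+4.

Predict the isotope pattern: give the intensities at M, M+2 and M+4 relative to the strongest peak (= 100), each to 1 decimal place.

45.8 : 100.0 : 54.6

The 2 Eu atoms are independent, so intensities follow the terms of (0.4781 + 0.5219)^2.
P(M) = 0.4781^2 = 0.228580
P(M+2) = 2 × 0.4781^1 × 0.5219^1 = 0.499041
P(M+4) = 0.5219^2 = 0.272380
The M+2 peak is largest (0.499041); scaling to 100 gives 45.8 : 100.0 : 54.6.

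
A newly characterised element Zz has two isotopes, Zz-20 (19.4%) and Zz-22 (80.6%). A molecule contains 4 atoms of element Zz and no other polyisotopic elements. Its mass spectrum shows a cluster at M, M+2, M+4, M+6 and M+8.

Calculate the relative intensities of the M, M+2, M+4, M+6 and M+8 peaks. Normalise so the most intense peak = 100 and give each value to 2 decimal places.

Expanding (0.194 + 0.806)^4:
P(M) = 0.194^4 = 0.001416
P(M+2) = 4 × 0.194^3 × 0.806^1 = 0.023540
P(M+4) = 6 × 0.194^2 × 0.806^2 = 0.146698
P(M+6) = 4 × 0.194^1 × 0.806^3 = 0.406319
P(M+8) = 0.806^4 = 0.422027
The M+8 peak is largest (0.422027); scaling to 100 gives 0.34 : 5.58 : 34.76 : 96.28 : 100.00.

0.34 : 5.58 : 34.76 : 96.28 : 100.00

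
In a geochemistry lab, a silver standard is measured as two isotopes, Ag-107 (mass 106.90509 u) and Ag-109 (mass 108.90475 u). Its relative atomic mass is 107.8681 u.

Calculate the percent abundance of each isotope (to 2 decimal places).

Ag-107: 51.84%, Ag-109: 48.16%

Let x be the fractional abundance of Ag-107; then Ag-109 has abundance 1 − x.
106.90509·x + 108.90475·(1 − x) = 107.8681
(106.90509 − 108.90475)·x = 107.8681 − 108.90475
x = -1.03665 / -1.99966 = 0.51841 → 51.84% Ag-107, 48.16% Ag-109.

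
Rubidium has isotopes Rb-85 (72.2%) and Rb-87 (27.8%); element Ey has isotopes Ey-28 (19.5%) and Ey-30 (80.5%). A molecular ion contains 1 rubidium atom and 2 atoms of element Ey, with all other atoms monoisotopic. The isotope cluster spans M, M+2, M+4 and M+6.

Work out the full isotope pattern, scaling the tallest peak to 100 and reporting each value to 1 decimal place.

4.9 : 42.7 : 100.0 : 32.5

Rubidium pattern (n=1): 0.7220 : 0.2780
Element Ey pattern (n=2): 0.038025 : 0.31395 : 0.648025
Convolve the two distributions (both contribute in 2-u steps):
  M: 0.7220×0.038025 = 0.027454
  M+2: 0.7220×0.31395 + 0.2780×0.038025 = 0.237243
  M+4: 0.7220×0.648025 + 0.2780×0.31395 = 0.555152
  M+6: 0.2780×0.648025 = 0.180151
Scale to base peak (0.555152) = 100: 4.9 : 42.7 : 100.0 : 32.5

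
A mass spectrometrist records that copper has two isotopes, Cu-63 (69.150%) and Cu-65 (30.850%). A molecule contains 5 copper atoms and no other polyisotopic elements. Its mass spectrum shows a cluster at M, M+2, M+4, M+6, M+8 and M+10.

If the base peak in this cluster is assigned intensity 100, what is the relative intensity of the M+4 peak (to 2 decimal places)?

(0.69150 + 0.30850)^5 gives M 0.1581, M+2 0.3527, M+4 0.3147, M+6 0.1404, M+8 0.0313, M+10 0.0028; the largest is M+2.
P(M+2) = C(5,1) × 0.69150^4 × 0.30850^1 = 5 × 0.2286487 × 0.3085 = 0.352691 (base)
P(M+4) = C(5,2) × 0.69150^3 × 0.30850^2 = 10 × 0.33065611 × 0.09517225 = 0.314693
Relative intensity = 0.314693 / 0.352691 × 100 = 89.23

89.23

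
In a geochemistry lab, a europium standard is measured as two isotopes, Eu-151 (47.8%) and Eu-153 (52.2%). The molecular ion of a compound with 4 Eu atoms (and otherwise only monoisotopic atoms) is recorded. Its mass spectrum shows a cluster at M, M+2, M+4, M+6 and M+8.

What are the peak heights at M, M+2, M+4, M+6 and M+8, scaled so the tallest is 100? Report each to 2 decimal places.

13.98 : 61.05 : 100.00 : 72.80 : 19.88

Each Eu atom is independently Eu-151 (p = 0.478) or Eu-153 (q = 0.522); the cluster is the binomial expansion (p + q)^4.
P(M) = 0.478^4 = 0.052205
P(M+2) = 4 × 0.478^3 × 0.522^1 = 0.228042
P(M+4) = 6 × 0.478^2 × 0.522^2 = 0.373549
P(M+6) = 4 × 0.478^1 × 0.522^3 = 0.271956
P(M+8) = 0.522^4 = 0.074248
The M+4 peak is largest (0.373549); scaling to 100 gives 13.98 : 61.05 : 100.00 : 72.80 : 19.88.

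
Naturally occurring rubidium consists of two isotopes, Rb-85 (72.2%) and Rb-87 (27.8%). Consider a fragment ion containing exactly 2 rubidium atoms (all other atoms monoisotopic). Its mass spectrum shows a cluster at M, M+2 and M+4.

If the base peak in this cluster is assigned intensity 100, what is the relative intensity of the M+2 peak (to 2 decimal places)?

Term probabilities: M 0.5213, M+2 0.4014, M+4 0.0773. Base peak = M.
P(M) = C(2,0) × 0.722^2 × 0.278^0 = 1 × 0.521284 × 1.0000 = 0.521284 (base)
P(M+2) = C(2,1) × 0.722^1 × 0.278^1 = 2 × 0.7220 × 0.2780 = 0.401432
Relative intensity = 0.401432 / 0.521284 × 100 = 77.01

77.01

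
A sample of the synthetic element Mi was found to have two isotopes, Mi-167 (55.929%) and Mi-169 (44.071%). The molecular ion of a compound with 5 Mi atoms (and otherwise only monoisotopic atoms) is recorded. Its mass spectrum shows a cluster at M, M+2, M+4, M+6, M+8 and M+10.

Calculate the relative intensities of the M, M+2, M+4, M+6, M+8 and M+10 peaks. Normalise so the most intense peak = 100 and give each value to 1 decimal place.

16.1 : 63.5 : 100.0 : 78.8 : 31.0 : 4.9

Expanding (0.55929 + 0.44071)^5:
P(M) = 0.55929^5 = 0.054725
P(M+2) = 5 × 0.55929^4 × 0.44071^1 = 0.215611
P(M+4) = 10 × 0.55929^3 × 0.44071^2 = 0.339795
P(M+6) = 10 × 0.55929^2 × 0.44071^3 = 0.267752
P(M+8) = 5 × 0.55929^1 × 0.44071^4 = 0.105492
P(M+10) = 0.44071^5 = 0.016625
The M+4 peak is largest (0.339795); scaling to 100 gives 16.1 : 63.5 : 100.0 : 78.8 : 31.0 : 4.9.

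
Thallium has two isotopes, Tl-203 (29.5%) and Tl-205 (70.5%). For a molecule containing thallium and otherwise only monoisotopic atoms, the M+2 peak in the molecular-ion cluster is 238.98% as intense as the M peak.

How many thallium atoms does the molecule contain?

1

With n Tl atoms, P(M+2)/P(M) = C(n,1)·p^(n−1)q / p^n = n·q/p = n · 0.705/0.295.
n = 2.3898 × 0.295/0.705 = 1.00 ≈ 1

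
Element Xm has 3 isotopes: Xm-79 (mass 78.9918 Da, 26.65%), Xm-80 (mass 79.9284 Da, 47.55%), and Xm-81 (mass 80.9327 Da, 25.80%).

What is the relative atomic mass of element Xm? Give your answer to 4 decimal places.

Weight each isotope mass by its fractional abundance: 0.2665 × 78.9918 + 0.4755 × 79.9284 + 0.2580 × 80.9327
= 21.05131 + 38.00595 + 20.88064 = 79.93790 Da

79.9379 Da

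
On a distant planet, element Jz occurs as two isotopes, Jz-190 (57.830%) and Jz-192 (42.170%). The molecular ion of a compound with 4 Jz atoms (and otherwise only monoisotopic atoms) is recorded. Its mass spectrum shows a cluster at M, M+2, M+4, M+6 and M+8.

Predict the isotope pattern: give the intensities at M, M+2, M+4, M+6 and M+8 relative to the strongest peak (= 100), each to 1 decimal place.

Expanding (0.57830 + 0.42170)^4:
P(M) = 0.57830^4 = 0.111844
P(M+2) = 4 × 0.57830^3 × 0.42170^1 = 0.326229
P(M+4) = 6 × 0.57830^2 × 0.42170^2 = 0.356833
P(M+6) = 4 × 0.57830^1 × 0.42170^3 = 0.173470
P(M+8) = 0.42170^4 = 0.031624
The M+4 peak is largest (0.356833); scaling to 100 gives 31.3 : 91.4 : 100.0 : 48.6 : 8.9.

31.3 : 91.4 : 100.0 : 48.6 : 8.9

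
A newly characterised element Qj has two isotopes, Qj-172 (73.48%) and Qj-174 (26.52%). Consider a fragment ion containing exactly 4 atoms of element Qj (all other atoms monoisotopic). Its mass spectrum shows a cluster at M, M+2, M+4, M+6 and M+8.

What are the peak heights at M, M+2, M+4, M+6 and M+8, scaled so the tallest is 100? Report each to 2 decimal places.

Expanding (0.7348 + 0.2652)^4:
P(M) = 0.7348^4 = 0.291526
P(M+2) = 4 × 0.7348^3 × 0.2652^1 = 0.420863
P(M+4) = 6 × 0.7348^2 × 0.2652^2 = 0.227843
P(M+6) = 4 × 0.7348^1 × 0.2652^3 = 0.054821
P(M+8) = 0.2652^4 = 0.004946
The M+2 peak is largest (0.420863); scaling to 100 gives 69.27 : 100.00 : 54.14 : 13.03 : 1.18.

69.27 : 100.00 : 54.14 : 13.03 : 1.18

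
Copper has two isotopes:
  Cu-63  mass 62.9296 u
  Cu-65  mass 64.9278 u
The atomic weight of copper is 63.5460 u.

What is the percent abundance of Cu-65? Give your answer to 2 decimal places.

30.85%

With x = fraction of Cu-63 (so Cu-65 is 1 − x):
62.9296·x + 64.9278·(1 − x) = 63.5460
(62.9296 − 64.9278)·x = 63.5460 − 64.9278
x = -1.3818 / -1.9982 = 0.69152 → 69.15% Cu-63, 30.85% Cu-65.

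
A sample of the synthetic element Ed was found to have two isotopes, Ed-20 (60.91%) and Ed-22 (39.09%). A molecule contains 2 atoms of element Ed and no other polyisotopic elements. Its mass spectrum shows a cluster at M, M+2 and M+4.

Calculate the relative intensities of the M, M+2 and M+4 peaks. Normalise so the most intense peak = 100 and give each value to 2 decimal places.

77.91 : 100.00 : 32.09

The 2 Ed atoms are independent, so intensities follow the terms of (0.6091 + 0.3909)^2.
P(M) = 0.6091^2 = 0.371003
P(M+2) = 2 × 0.6091^1 × 0.3909^1 = 0.476194
P(M+4) = 0.3909^2 = 0.152803
The M+2 peak is largest (0.476194); scaling to 100 gives 77.91 : 100.00 : 32.09.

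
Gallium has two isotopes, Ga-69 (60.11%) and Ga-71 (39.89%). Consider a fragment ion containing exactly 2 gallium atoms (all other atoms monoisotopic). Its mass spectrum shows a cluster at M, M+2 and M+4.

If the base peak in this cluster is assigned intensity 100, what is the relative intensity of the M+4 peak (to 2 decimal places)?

(0.6011 + 0.3989)^2 gives M 0.3613, M+2 0.4796, M+4 0.1591; the largest is M+2.
P(M+2) = C(2,1) × 0.6011^1 × 0.3989^1 = 2 × 0.6011 × 0.3989 = 0.479558 (base)
P(M+4) = C(2,2) × 0.6011^0 × 0.3989^2 = 1 × 1.0000 × 0.15912121 = 0.159121
Relative intensity = 0.159121 / 0.479558 × 100 = 33.18

33.18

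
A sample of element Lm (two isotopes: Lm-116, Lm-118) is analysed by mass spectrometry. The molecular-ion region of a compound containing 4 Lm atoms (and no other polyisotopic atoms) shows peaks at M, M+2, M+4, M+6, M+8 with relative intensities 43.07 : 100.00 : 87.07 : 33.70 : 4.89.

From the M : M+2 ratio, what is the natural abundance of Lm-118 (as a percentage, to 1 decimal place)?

36.7%

Write p for the Lm-116 fraction. I(M+2)/I(M) = [C(4,1)·p^3·(1−p)] / p^4 = 4·(1−p)/p = 100.00/43.07 = 2.3218
(1−p)/p = 2.3218/4 = 0.5805  ⇒  p = 1/(1 + 0.5805) = 0.6327
Lm-116: 63.3%, Lm-118: 36.7%.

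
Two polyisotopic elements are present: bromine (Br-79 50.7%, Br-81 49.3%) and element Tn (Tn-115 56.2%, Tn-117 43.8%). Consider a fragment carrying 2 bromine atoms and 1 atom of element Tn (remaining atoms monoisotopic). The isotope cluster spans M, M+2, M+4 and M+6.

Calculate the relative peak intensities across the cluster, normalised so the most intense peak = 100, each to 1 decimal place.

Bromine pattern (n=2): 0.257049 : 0.499902 : 0.243049
Element Tn pattern (n=1): 0.5620 : 0.4380
Convolve the two distributions (both contribute in 2-u steps):
  M: 0.257049×0.5620 = 0.144462
  M+2: 0.257049×0.4380 + 0.499902×0.5620 = 0.393532
  M+4: 0.499902×0.4380 + 0.243049×0.5620 = 0.355551
  M+6: 0.243049×0.4380 = 0.106455
Scale to base peak (0.393532) = 100: 36.7 : 100.0 : 90.3 : 27.1

36.7 : 100.0 : 90.3 : 27.1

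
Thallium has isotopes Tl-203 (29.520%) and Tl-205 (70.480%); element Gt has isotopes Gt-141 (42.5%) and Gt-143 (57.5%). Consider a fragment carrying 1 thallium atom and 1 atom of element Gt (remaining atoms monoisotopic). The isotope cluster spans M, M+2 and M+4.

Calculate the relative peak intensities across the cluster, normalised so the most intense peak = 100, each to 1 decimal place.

26.7 : 100.0 : 86.4

Thallium pattern (n=1): 0.2952 : 0.7048
Element Gt pattern (n=1): 0.4250 : 0.5750
Convolve the two distributions (both contribute in 2-u steps):
  M: 0.2952×0.4250 = 0.125460
  M+2: 0.2952×0.5750 + 0.7048×0.4250 = 0.469280
  M+4: 0.7048×0.5750 = 0.405260
Scale to base peak (0.469280) = 100: 26.7 : 100.0 : 86.4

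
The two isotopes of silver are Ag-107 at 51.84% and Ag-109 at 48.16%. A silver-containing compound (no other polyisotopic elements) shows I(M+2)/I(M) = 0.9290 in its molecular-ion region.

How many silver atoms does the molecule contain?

1

With n Ag atoms, P(M+2)/P(M) = C(n,1)·p^(n−1)q / p^n = n·q/p = n · 0.4816/0.5184.
n = 0.9290 × 0.5184/0.4816 = 1.00 ≈ 1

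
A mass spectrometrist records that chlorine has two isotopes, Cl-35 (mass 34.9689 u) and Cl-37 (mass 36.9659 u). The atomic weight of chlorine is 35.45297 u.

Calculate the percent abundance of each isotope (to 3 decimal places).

With x = fraction of Cl-35 (so Cl-37 is 1 − x):
34.9689·x + 36.9659·(1 − x) = 35.45297
(34.9689 − 36.9659)·x = 35.45297 − 36.9659
x = -1.51293 / -1.9970 = 0.75760 → 75.760% Cl-35, 24.240% Cl-37.

Cl-35: 75.760%, Cl-37: 24.240%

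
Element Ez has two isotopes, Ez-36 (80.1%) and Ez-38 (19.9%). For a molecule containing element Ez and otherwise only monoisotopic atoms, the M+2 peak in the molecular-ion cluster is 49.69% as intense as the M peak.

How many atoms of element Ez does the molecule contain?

The M+2/M ratio from n Ez atoms is n · q/p = n · 0.199/0.801.
n = 0.4969 × 0.801/0.199 = 2.00 ≈ 2

2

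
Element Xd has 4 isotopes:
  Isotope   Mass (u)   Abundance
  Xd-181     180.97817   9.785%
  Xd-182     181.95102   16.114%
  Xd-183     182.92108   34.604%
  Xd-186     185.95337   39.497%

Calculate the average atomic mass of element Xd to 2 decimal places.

183.77 u

The abundance-weighted mean is 0.09785 × 180.97817 + 0.16114 × 181.95102 + 0.34604 × 182.92108 + 0.39497 × 185.95337
= 17.708714 + 29.319587 + 63.298011 + 73.446003 = 183.772315 u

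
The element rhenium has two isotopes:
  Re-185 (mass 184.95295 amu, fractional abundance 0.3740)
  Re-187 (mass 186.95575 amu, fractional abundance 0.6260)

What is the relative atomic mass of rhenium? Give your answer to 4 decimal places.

Weight each isotope mass by its fractional abundance: 0.3740 × 184.95295 + 0.6260 × 186.95575
= 69.172403 + 117.034300 = 186.206703 amu

186.2067 amu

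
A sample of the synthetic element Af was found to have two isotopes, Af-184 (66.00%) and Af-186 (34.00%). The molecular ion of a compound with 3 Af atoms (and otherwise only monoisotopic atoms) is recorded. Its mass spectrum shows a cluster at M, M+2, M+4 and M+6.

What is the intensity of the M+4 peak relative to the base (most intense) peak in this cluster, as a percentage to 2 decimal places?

(0.6600 + 0.3400)^3 gives M 0.2875, M+2 0.4443, M+4 0.2289, M+6 0.0393; the largest is M+2.
P(M+2) = C(3,1) × 0.6600^2 × 0.3400^1 = 3 × 0.4356 × 0.3400 = 0.444312 (base)
P(M+4) = C(3,2) × 0.6600^1 × 0.3400^2 = 3 × 0.6600 × 0.1156 = 0.228888
Relative intensity = 0.228888 / 0.444312 × 100 = 51.52

51.52%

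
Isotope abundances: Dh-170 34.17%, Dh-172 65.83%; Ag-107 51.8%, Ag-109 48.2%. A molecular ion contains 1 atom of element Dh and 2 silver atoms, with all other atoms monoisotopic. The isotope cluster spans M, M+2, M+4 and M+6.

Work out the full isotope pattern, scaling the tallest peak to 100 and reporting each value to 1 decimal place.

Element Dh pattern (n=1): 0.3417 : 0.6583
Silver pattern (n=2): 0.268324 : 0.499352 : 0.232324
Convolve the two distributions (both contribute in 2-u steps):
  M: 0.3417×0.268324 = 0.091686
  M+2: 0.3417×0.499352 + 0.6583×0.268324 = 0.347266
  M+4: 0.3417×0.232324 + 0.6583×0.499352 = 0.408109
  M+6: 0.6583×0.232324 = 0.152939
Scale to base peak (0.408109) = 100: 22.5 : 85.1 : 100.0 : 37.5

22.5 : 85.1 : 100.0 : 37.5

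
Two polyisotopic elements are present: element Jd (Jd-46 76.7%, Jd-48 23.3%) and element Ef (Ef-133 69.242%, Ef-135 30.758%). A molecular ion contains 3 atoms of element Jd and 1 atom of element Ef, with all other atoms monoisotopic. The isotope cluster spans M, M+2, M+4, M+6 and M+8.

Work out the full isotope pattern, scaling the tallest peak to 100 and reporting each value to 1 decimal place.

Element Jd pattern (n=3): 0.45121766 : 0.41121401 : 0.12491899 : 0.01264934
Element Ef pattern (n=1): 0.69242 : 0.30758
Convolve the two distributions (both contribute in 2-u steps):
  M: 0.45121766×0.69242 = 0.312432
  M+2: 0.45121766×0.30758 + 0.41121401×0.69242 = 0.423518
  M+4: 0.41121401×0.30758 + 0.12491899×0.69242 = 0.212978
  M+6: 0.12491899×0.30758 + 0.01264934×0.69242 = 0.047181
  M+8: 0.01264934×0.30758 = 0.003891
Scale to base peak (0.423518) = 100: 73.8 : 100.0 : 50.3 : 11.1 : 0.9

73.8 : 100.0 : 50.3 : 11.1 : 0.9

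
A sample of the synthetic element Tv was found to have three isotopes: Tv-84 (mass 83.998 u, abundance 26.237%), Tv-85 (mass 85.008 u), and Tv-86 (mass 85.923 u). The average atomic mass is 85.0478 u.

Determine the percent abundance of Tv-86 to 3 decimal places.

The remaining 73.763% is split between Tv-85 (fraction x) and Tv-86 (fraction 0.73763 − x).
Substituting: 85.008x + 85.923(0.73763 − x) = 63.00924474
(85.008 − 85.923)x = -0.37013775  ⇒  x = 0.40452, y = 0.33311
Tv-85: 40.452%, Tv-86: 33.311%.

33.311%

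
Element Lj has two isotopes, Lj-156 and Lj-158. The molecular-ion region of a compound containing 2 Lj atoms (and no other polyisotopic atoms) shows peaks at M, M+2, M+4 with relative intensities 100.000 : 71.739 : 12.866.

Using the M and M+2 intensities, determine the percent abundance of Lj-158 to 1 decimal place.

26.4%

Let p = fractional abundance of Lj-156. I(M+2)/I(M) = [C(2,1)·p^1·(1−p)] / p^2 = 2·(1−p)/p = 71.739/100.000 = 0.7174
(1−p)/p = 0.7174/2 = 0.3587  ⇒  p = 1/(1 + 0.3587) = 0.7360
Lj-156: 73.6%, Lj-158: 26.4%.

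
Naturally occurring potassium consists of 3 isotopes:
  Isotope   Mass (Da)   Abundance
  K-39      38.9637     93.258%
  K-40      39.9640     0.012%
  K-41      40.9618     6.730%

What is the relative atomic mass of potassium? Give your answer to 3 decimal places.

Ar = Σ fᵢ·mᵢ = 0.93258 × 38.9637 + 0.00012 × 39.9640 + 0.06730 × 40.9618
= 36.33677 + 0.00480 + 2.75673 = 39.09830 Da

39.098 Da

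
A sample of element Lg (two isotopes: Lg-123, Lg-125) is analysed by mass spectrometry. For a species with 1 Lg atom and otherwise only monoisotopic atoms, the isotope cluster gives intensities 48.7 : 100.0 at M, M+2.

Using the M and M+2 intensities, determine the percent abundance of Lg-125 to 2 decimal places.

If p is the fraction of Lg that is Lg-123, then I(M+2)/I(M) = [C(1,1)·p^0·(1−p)] / p^1 = 1·(1−p)/p = 100.0/48.7 = 2.0534
(1−p)/p = 2.0534/1 = 2.0534  ⇒  p = 1/(1 + 2.0534) = 0.3275
Lg-123: 32.75%, Lg-125: 67.25%.

67.25%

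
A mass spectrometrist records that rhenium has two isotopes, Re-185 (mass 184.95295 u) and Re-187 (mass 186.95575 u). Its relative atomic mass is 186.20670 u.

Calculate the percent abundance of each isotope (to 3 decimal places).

Re-185: 37.400%, Re-187: 62.600%

Writing the weighted mean with unknown fraction x of Re-185:
184.95295·x + 186.95575·(1 − x) = 186.20670
(184.95295 − 186.95575)·x = 186.20670 − 186.95575
x = -0.74905 / -2.00280 = 0.37400 → 37.400% Re-185, 62.600% Re-187.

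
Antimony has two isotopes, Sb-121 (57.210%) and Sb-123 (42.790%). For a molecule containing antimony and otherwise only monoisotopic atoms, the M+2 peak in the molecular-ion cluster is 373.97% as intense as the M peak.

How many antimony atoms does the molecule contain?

5

With n Sb atoms, P(M+2)/P(M) = C(n,1)·p^(n−1)q / p^n = n·q/p = n · 0.42790/0.57210.
n = 3.7397 × 0.57210/0.42790 = 5.00 ≈ 5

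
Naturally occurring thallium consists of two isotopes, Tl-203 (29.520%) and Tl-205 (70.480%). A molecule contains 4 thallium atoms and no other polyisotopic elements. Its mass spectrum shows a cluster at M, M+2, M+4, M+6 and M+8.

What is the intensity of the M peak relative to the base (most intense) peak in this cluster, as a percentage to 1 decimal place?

1.8%

Binomial terms of (0.29520 + 0.70480)^4: M 0.0076, M+2 0.0725, M+4 0.2597, M+6 0.4134, M+8 0.2468 → M+6 is the base peak.
P(M+6) = C(4,3) × 0.29520^1 × 0.70480^3 = 4 × 0.2952 × 0.35010449 = 0.413403 (base)
P(M) = C(4,0) × 0.29520^4 × 0.70480^0 = 1 × 0.00759391 × 1.0000 = 0.007594
Relative intensity = 0.007594 / 0.413403 × 100 = 1.8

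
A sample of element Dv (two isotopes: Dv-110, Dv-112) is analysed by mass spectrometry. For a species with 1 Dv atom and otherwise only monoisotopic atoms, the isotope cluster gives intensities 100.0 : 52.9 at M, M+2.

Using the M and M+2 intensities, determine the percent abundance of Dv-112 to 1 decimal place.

34.6%

Write p for the Dv-110 fraction. I(M+2)/I(M) = [C(1,1)·p^0·(1−p)] / p^1 = 1·(1−p)/p = 52.9/100.0 = 0.5290
(1−p)/p = 0.5290/1 = 0.5290  ⇒  p = 1/(1 + 0.5290) = 0.6540
Dv-110: 65.4%, Dv-112: 34.6%.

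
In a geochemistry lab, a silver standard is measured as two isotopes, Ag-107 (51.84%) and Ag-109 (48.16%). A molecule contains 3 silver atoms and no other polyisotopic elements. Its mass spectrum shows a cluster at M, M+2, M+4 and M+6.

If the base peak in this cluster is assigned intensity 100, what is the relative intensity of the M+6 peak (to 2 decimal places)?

28.77

Term probabilities: M 0.1393, M+2 0.3883, M+4 0.3607, M+6 0.1117. Base peak = M+2.
P(M+2) = C(3,1) × 0.5184^2 × 0.4816^1 = 3 × 0.26873856 × 0.4816 = 0.388273 (base)
P(M+6) = C(3,3) × 0.5184^0 × 0.4816^3 = 1 × 1.0000 × 0.11170161 = 0.111702
Relative intensity = 0.111702 / 0.388273 × 100 = 28.77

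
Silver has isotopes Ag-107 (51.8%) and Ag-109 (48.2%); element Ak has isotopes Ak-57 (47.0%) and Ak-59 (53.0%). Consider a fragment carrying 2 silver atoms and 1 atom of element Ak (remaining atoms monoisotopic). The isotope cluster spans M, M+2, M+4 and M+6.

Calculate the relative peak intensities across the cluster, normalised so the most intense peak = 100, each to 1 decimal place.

Silver pattern (n=2): 0.268324 : 0.499352 : 0.232324
Element Ak pattern (n=1): 0.4700 : 0.5300
Convolve the two distributions (both contribute in 2-u steps):
  M: 0.268324×0.4700 = 0.126112
  M+2: 0.268324×0.5300 + 0.499352×0.4700 = 0.376907
  M+4: 0.499352×0.5300 + 0.232324×0.4700 = 0.373849
  M+6: 0.232324×0.5300 = 0.123132
Scale to base peak (0.376907) = 100: 33.5 : 100.0 : 99.2 : 32.7

33.5 : 100.0 : 99.2 : 32.7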